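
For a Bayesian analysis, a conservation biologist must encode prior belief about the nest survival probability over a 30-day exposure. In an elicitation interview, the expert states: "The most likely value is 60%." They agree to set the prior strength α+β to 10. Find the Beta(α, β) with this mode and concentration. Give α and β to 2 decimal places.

For α,β > 1 the Beta mode is (α−1)/(α+β−2). With α+β = 10, the mode is (α−1)/8.
Set (α−1)/8 = 0.6 → α = 1 + 0.6·8 = 5.80.
β = 10 − α = 4.20.

α = 5.80, β = 4.20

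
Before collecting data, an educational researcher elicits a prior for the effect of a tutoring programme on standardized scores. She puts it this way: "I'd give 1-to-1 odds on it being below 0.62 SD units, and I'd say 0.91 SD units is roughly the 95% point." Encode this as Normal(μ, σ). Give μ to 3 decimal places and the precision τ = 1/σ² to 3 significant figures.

The p-quantile of Normal(μ,σ) is μ + z_p·σ, with z_{0.5} = 0 and z_{0.95} = 1.645.
Eliminate σ: μ = (z₂·x₁ − z₁·x₂)/(z₂ − z₁) = (1.645·0.62 − (0)·0.91)/1.645 = 0.620.
Then σ = (x₂ − x₁)/(z₂ − z₁) = (0.91 − 0.62)/1.645 = 0.176.
Precision τ = 1/σ² = 1/0.1763² = 32.2.

μ = 0.620, τ = 32.2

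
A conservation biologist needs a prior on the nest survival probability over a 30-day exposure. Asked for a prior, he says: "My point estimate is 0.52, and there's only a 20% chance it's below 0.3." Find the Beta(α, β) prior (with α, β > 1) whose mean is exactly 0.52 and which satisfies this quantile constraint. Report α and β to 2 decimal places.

α ≈ 1.93, β ≈ 1.79

With mean 0.52 fixed, write α = 0.52s, β = 0.48s where s = α+β.
Need P(θ < 0.3) = 0.2 under Beta(0.52s, 0.48s). Normal approximation: (q−m)/√(m(1−m)/s) ≈ z_{0.2} = -0.842, so s ≈ 0.52·0.48·(-0.842)²/(0.3−0.52)² = 3.7.
At s = 3.7: P(θ<0.3) ≈ 0.202. Adjusting to match 0.2 gives s ≈ 3.72.
So α = 0.52·3.72 ≈ 1.93, β = 0.48·3.72 ≈ 1.79.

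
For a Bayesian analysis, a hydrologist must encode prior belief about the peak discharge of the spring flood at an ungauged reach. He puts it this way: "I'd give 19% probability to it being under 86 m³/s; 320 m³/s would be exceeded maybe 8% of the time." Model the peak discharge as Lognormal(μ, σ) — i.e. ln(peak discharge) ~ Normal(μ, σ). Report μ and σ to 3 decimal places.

If T ~ Lognormal(μ,σ) then ln T ~ Normal(μ,σ), so the p-quantile of ln T is μ + z_p·σ.
ln(86) = 4.454 and ln(320) = 5.768; z_{0.19} = -0.8779, z_{0.92} = 1.405.
σ = (5.768 − 4.454)/(1.405 − (-0.8779)) = 0.576.
μ = 4.454 − (-0.8779)·0.576 = 4.960.

μ ≈ 4.960, σ ≈ 0.576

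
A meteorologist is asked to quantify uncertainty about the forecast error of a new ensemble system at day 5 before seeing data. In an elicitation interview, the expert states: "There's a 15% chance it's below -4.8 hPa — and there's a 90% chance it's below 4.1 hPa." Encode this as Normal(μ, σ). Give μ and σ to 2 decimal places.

μ = -0.82, σ = 3.84

For Normal(μ,σ), the p-quantile is μ + z_p·σ. Here z_{0.15} = -1.036, z_{0.9} = 1.282.
So -4.8 = μ − 1.036σ and 4.1 = μ + 1.282σ.
Subtracting: σ = (4.1 − -4.8)/(1.282 − (-1.036)) = 3.84.
Then μ = -4.8 − (-1.036)·3.84 = -0.82.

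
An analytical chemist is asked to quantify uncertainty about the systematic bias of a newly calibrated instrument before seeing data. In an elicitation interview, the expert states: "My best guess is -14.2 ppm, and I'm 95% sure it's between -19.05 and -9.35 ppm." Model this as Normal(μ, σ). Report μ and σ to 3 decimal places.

A symmetric 95% interval runs μ ± z·σ with z = 1.96.
Half-width = 4.85, so σ = 4.85/1.96 = 2.475.
μ is the stated best guess, -14.200.

μ = -14.200, σ = 2.475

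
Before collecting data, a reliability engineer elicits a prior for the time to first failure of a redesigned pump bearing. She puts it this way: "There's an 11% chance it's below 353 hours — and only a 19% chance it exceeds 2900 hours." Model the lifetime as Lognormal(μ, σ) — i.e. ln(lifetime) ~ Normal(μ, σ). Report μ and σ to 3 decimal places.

If T ~ Lognormal(μ,σ) then ln T ~ Normal(μ,σ), so the p-quantile of ln T is μ + z_p·σ.
ln(353) = 5.866 and ln(2900) = 7.972; z_{0.11} = -1.227, z_{0.81} = 0.8779.
σ = (7.972 − 5.866)/(0.8779 − (-1.227)) = 1.001.
μ = 5.866 − (-1.227)·1.001 = 7.094.

μ ≈ 7.094, σ ≈ 1.001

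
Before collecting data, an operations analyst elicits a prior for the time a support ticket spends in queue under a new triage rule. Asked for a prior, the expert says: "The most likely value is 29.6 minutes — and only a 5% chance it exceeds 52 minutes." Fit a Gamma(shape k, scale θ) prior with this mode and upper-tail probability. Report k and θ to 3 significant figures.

k ≈ 9.79, θ ≈ 3.37

Gamma(k,θ) with k>1 has mode (k−1)θ, so θ = 29.6/(k−1).
Need P(X < 52) = 0.95 with θ tied to k this way. Start at k = 2, θ = 29.6: P(X<52) ≈ 0.524.
Too low — raise k to concentrate. Iterating converges to k ≈ 9.79.
Then θ = 29.6/(9.79−1) ≈ 3.37.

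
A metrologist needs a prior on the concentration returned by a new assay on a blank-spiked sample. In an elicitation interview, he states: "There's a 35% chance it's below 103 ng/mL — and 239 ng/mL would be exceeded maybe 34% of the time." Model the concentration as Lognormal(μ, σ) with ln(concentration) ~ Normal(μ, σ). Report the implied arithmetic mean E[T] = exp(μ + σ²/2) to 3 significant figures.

If T ~ Lognormal(μ,σ) then ln T ~ Normal(μ,σ), so the p-quantile of ln T is μ + z_p·σ.
ln(103) = 4.635 and ln(239) = 5.476; z_{0.35} = -0.3853, z_{0.66} = 0.4125.
σ = (5.476 − 4.635)/(0.4125 − (-0.3853)) = 1.055.
μ = 4.635 − (-0.3853)·1.055 = 5.041.
E[T] = exp(μ + σ²/2) = exp(5.041 + 0.5566) = 270 ng/mL.

E[T] ≈ 270 ng/mL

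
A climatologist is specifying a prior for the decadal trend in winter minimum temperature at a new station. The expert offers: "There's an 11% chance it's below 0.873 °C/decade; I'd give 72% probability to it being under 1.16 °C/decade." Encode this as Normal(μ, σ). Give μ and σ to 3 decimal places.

For Normal(μ,σ), the p-quantile is μ + z_p·σ. Here z_{0.11} = -1.227, z_{0.72} = 0.5828.
So 0.873 = μ − 1.227σ and 1.16 = μ + 0.5828σ.
Subtracting: σ = (1.16 − 0.873)/(0.5828 − (-1.227)) = 0.159.
Then μ = 0.873 − (-1.227)·0.159 = 1.068.

μ = 1.068, σ = 0.159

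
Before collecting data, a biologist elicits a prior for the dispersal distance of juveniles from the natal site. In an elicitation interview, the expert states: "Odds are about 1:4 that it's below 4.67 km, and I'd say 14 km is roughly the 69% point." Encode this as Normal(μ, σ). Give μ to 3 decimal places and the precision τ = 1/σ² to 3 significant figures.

The p-quantile of Normal(μ,σ) is μ + z_p·σ, with z_{0.2} = -0.8416 and z_{0.69} = 0.4959.
Eliminate σ: μ = (z₂·x₁ − z₁·x₂)/(z₂ − z₁) = (0.4959·4.67 − (-0.8416)·14)/1.337 = 10.541.
Then σ = (x₂ − x₁)/(z₂ − z₁) = (14 − 4.67)/1.337 = 6.976.
Precision τ = 1/σ² = 1/6.976² = 0.0205.

μ = 10.541, τ = 0.0205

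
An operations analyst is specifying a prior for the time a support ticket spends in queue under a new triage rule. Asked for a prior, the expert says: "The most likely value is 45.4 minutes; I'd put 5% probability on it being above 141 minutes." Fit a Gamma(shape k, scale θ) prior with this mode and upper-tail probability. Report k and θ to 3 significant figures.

Gamma(k,θ) with k>1 has mode (k−1)θ, so θ = 45.4/(k−1).
Need P(X < 141) = 0.95 with θ tied to k this way. Start at k = 2, θ = 45.4: P(X<141) ≈ 0.816.
Too low — raise k to concentrate. Iterating converges to k ≈ 3.05.
Then θ = 45.4/(3.05−1) ≈ 22.1.

k ≈ 3.05, θ ≈ 22.1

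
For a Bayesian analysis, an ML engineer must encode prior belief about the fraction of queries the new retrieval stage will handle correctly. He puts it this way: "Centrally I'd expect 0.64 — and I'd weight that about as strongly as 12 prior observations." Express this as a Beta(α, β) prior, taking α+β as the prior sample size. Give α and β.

α = 7.68, β = 4.32

Under the effective-sample-size interpretation, Beta(α, β) has prior mean α/(α+β) and prior sample size α+β.
So α+β = 12 and α/(α+β) = 0.64, giving α = 0.64·12 = 7.68 and β = 12 − 7.68 = 4.32.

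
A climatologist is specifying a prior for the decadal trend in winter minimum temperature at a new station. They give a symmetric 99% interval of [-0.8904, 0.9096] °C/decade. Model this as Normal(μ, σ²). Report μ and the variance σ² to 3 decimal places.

μ = 0.010, σ² = 0.122

A symmetric 99% interval runs μ ± z·σ with z = 2.576.
Half-width = 0.9, so σ = 0.9/2.576 = 0.3494 and σ² = 0.122.
μ is the interval midpoint, 0.010.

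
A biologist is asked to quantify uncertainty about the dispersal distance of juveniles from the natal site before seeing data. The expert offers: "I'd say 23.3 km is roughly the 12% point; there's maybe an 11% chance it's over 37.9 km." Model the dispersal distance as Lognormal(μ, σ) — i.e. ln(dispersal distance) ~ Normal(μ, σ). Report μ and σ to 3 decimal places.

If T ~ Lognormal(μ,σ) then ln T ~ Normal(μ,σ), so the p-quantile of ln T is μ + z_p·σ.
ln(23.3) = 3.148 and ln(37.9) = 3.635; z_{0.12} = -1.175, z_{0.89} = 1.227.
σ = (3.635 − 3.148)/(1.227 − (-1.175)) = 0.203.
μ = 3.148 − (-1.175)·0.203 = 3.386.

μ ≈ 3.386, σ ≈ 0.203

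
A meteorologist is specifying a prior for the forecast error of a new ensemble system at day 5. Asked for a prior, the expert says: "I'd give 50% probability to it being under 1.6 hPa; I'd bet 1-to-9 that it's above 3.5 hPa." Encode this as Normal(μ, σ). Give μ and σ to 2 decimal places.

μ = 1.60, σ = 1.48

For Normal(μ,σ), the p-quantile is μ + z_p·σ. Here z_{0.5} = 0, z_{0.9} = 1.282.
So 1.6 = μ + 0σ and 3.5 = μ + 1.282σ.
Subtracting: σ = (3.5 − 1.6)/(1.282 − (0)) = 1.48.
Then μ = 1.6 − (0)·1.48 = 1.60.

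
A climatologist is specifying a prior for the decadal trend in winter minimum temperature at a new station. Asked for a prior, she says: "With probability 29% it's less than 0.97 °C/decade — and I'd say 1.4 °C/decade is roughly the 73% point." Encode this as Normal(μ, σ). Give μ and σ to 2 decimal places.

The p-quantile of Normal(μ,σ) is μ + z_p·σ, with z_{0.29} = -0.5534 and z_{0.73} = 0.6128.
Eliminate σ: μ = (z₂·x₁ − z₁·x₂)/(z₂ − z₁) = (0.6128·0.97 − (-0.5534)·1.4)/1.166 = 1.17.
Then σ = (x₂ − x₁)/(z₂ − z₁) = (1.4 − 0.97)/1.166 = 0.37.

μ = 1.17, σ = 0.37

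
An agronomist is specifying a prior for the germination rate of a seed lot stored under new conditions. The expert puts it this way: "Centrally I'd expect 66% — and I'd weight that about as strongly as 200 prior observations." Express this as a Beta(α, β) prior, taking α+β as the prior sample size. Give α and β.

Under the effective-sample-size interpretation, Beta(α, β) has prior mean α/(α+β) and prior sample size α+β.
So α+β = 200 and α/(α+β) = 0.66, giving α = 0.66·200 = 132 and β = 200 − 132 = 68.

α = 132, β = 68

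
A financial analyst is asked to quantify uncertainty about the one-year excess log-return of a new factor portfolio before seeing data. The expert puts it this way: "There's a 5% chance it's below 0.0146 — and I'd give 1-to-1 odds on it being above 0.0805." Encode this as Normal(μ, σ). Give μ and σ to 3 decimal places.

The p-quantile of Normal(μ,σ) is μ + z_p·σ, with z_{0.05} = -1.645 and z_{0.5} = 0.
Eliminate σ: μ = (z₂·x₁ − z₁·x₂)/(z₂ − z₁) = (0·0.0146 − (-1.645)·0.0805)/1.645 = 0.081.
Then σ = (x₂ − x₁)/(z₂ − z₁) = (0.0805 − 0.0146)/1.645 = 0.040.

μ = 0.081, σ = 0.040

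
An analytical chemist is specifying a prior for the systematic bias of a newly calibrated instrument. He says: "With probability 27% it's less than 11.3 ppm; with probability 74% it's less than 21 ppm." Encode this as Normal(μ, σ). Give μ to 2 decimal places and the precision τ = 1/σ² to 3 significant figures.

The p-quantile of Normal(μ,σ) is μ + z_p·σ, with z_{0.27} = -0.6128 and z_{0.74} = 0.6433.
Eliminate σ: μ = (z₂·x₁ − z₁·x₂)/(z₂ − z₁) = (0.6433·11.3 − (-0.6128)·21)/1.256 = 16.03.
Then σ = (x₂ − x₁)/(z₂ − z₁) = (21 − 11.3)/1.256 = 7.72.
Precision τ = 1/σ² = 1/7.722² = 0.0168.

μ = 16.03, τ = 0.0168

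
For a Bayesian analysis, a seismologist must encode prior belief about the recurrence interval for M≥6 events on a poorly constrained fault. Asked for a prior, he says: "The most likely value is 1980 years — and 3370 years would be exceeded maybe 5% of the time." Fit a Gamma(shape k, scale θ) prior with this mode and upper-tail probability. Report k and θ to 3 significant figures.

k ≈ 10.9, θ ≈ 201

Gamma(k,θ) with k>1 has mode (k−1)θ, so θ = 1980/(k−1).
Need P(X < 3370) = 0.95 with θ tied to k this way. Start at k = 2, θ = 1980: P(X<3370) ≈ 0.507.
Too low — raise k to concentrate. Iterating converges to k ≈ 10.9.
Then θ = 1980/(10.9−1) ≈ 201.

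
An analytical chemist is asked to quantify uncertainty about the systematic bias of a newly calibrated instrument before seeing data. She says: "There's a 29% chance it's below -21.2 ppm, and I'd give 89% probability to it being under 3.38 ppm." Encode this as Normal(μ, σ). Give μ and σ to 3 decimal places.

For Normal(μ,σ), the p-quantile is μ + z_p·σ. Here z_{0.29} = -0.5534, z_{0.89} = 1.227.
So -21.2 = μ − 0.5534σ and 3.38 = μ + 1.227σ.
Subtracting: σ = (3.38 − -21.2)/(1.227 − (-0.5534)) = 13.810.
Then μ = -21.2 − (-0.5534)·13.810 = -13.558.

μ = -13.558, σ = 13.810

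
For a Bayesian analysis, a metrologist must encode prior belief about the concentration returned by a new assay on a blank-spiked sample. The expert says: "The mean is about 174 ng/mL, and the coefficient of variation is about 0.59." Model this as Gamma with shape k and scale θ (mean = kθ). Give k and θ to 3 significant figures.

For Gamma(k, scale θ): mean = kθ, variance = kθ², so CV = 1/√k.
CV = 0.59, hence k = 1/CV² = 2.87.
Then θ = mean/k = 174/2.87 = 60.6.

k ≈ 2.87, θ ≈ 60.6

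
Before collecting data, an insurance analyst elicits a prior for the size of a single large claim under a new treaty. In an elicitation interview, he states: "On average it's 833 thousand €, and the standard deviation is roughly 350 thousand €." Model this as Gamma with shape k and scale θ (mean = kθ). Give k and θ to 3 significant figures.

For Gamma(k, scale θ): mean = kθ, variance = kθ², so CV = 1/√k.
CV = SD/mean = 350/833 = 0.4202, hence k = 1/CV² = 5.66.
Then θ = mean/k = 833/5.66 = 147.

k ≈ 5.66, θ ≈ 147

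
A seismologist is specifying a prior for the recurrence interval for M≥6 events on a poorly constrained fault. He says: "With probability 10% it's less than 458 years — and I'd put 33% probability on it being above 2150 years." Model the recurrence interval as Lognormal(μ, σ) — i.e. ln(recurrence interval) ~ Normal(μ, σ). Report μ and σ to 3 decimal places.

μ ≈ 7.278, σ ≈ 0.898

If T ~ Lognormal(μ,σ) then ln T ~ Normal(μ,σ), so the p-quantile of ln T is μ + z_p·σ.
ln(458) = 6.127 and ln(2150) = 7.673; z_{0.1} = -1.282, z_{0.67} = 0.4399.
σ = (7.673 − 6.127)/(0.4399 − (-1.282)) = 0.898.
μ = 6.127 − (-1.282)·0.898 = 7.278.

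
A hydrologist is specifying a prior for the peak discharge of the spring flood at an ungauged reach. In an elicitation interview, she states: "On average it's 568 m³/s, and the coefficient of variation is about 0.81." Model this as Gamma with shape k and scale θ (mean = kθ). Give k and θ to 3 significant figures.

k ≈ 1.52, θ ≈ 373

For Gamma(k, scale θ): mean = kθ, variance = kθ², so CV = 1/√k.
CV = 0.81, hence k = 1/CV² = 1.52.
Then θ = mean/k = 568/1.52 = 373.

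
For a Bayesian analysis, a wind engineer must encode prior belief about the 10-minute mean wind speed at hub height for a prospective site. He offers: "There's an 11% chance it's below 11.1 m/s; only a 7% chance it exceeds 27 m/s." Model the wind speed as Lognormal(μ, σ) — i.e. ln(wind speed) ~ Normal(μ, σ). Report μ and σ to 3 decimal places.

If T ~ Lognormal(μ,σ) then ln T ~ Normal(μ,σ), so the p-quantile of ln T is μ + z_p·σ.
ln(11.1) = 2.407 and ln(27) = 3.296; z_{0.11} = -1.227, z_{0.93} = 1.476.
σ = (3.296 − 2.407)/(1.476 − (-1.227)) = 0.329.
μ = 2.407 − (-1.227)·0.329 = 2.810.

μ ≈ 2.810, σ ≈ 0.329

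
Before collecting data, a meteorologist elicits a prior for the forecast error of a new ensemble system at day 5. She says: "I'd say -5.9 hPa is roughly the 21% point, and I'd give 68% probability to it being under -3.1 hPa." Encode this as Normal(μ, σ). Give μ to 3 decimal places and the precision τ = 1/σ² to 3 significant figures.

The p-quantile of Normal(μ,σ) is μ + z_p·σ, with z_{0.21} = -0.8064 and z_{0.68} = 0.4677.
Eliminate σ: μ = (z₂·x₁ − z₁·x₂)/(z₂ − z₁) = (0.4677·-5.9 − (-0.8064)·-3.1)/1.274 = -4.128.
Then σ = (x₂ − x₁)/(z₂ − z₁) = (-3.1 − -5.9)/1.274 = 2.198.
Precision τ = 1/σ² = 1/2.198² = 0.207.

μ = -4.128, τ = 0.207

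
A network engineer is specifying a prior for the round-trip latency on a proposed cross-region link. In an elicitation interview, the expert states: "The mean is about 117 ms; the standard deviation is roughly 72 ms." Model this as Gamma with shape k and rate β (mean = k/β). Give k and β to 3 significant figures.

For Gamma(k, rate β): mean = k/β, variance = k/β², so CV = 1/√k.
CV = SD/mean = 72/117 = 0.6154, hence k = 1/CV² = 2.64.
Then β = k/mean = 2.64/117 = 0.0226.

k ≈ 2.64, β ≈ 0.0226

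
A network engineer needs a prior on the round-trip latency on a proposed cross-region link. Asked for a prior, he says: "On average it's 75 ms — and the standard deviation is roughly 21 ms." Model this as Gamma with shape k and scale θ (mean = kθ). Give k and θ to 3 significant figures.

For Gamma(k, scale θ): mean = kθ, variance = kθ², so CV = 1/√k.
CV = SD/mean = 21/75 = 0.28, hence k = 1/CV² = 12.8.
Then θ = mean/k = 75/12.8 = 5.88.

k ≈ 12.8, θ ≈ 5.88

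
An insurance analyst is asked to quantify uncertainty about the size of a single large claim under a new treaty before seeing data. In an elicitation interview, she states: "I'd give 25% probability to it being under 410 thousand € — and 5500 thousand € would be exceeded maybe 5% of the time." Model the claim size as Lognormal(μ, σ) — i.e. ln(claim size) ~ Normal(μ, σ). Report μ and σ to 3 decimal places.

If T ~ Lognormal(μ,σ) then ln T ~ Normal(μ,σ), so the p-quantile of ln T is μ + z_p·σ.
ln(410) = 6.016 and ln(5500) = 8.613; z_{0.25} = -0.6745, z_{0.95} = 1.645.
σ = (8.613 − 6.016)/(1.645 − (-0.6745)) = 1.119.
μ = 6.016 − (-0.6745)·1.119 = 6.771.

μ ≈ 6.771, σ ≈ 1.119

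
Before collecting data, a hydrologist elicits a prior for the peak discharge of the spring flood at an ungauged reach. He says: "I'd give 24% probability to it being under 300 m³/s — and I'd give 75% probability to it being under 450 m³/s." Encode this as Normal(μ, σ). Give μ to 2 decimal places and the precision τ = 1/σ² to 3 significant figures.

The p-quantile of Normal(μ,σ) is μ + z_p·σ, with z_{0.24} = -0.7063 and z_{0.75} = 0.6745.
Eliminate σ: μ = (z₂·x₁ − z₁·x₂)/(z₂ − z₁) = (0.6745·300 − (-0.7063)·450)/1.381 = 376.73.
Then σ = (x₂ − x₁)/(z₂ − z₁) = (450 − 300)/1.381 = 108.63.
Precision τ = 1/σ² = 1/108.6² = 8.47e-05.

μ = 376.73, τ = 8.47e-05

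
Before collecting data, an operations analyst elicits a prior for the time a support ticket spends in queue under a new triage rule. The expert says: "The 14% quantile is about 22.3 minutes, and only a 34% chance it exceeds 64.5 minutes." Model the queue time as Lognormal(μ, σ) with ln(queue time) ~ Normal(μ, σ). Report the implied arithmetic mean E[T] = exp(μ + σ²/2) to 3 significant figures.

If T ~ Lognormal(μ,σ) then ln T ~ Normal(μ,σ), so the p-quantile of ln T is μ + z_p·σ.
ln(22.3) = 3.105 and ln(64.5) = 4.167; z_{0.14} = -1.08, z_{0.66} = 0.4125.
σ = (4.167 − 3.105)/(0.4125 − (-1.08)) = 0.711.
μ = 3.105 − (-1.08)·0.711 = 3.873.
E[T] = exp(μ + σ²/2) = exp(3.873 + 0.2531) = 61.9 minutes.

E[T] ≈ 61.9 minutes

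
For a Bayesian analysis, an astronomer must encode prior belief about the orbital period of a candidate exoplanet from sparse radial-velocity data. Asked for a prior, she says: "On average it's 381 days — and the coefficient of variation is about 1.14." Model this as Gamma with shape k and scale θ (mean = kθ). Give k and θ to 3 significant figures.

k ≈ 0.769, θ ≈ 495

For Gamma(k, scale θ): mean = kθ, variance = kθ², so CV = 1/√k.
CV = 1.14, hence k = 1/CV² = 0.769.
Then θ = mean/k = 381/0.769 = 495.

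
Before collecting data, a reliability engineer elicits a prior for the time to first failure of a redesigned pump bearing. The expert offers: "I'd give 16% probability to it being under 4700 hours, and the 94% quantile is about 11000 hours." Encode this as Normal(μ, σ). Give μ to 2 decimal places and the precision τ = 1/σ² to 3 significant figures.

μ = 7157.64, τ = 1.64e-07

The p-quantile of Normal(μ,σ) is μ + z_p·σ, with z_{0.16} = -0.9945 and z_{0.94} = 1.555.
Eliminate σ: μ = (z₂·x₁ − z₁·x₂)/(z₂ − z₁) = (1.555·4700 − (-0.9945)·11000)/2.549 = 7157.64.
Then σ = (x₂ − x₁)/(z₂ − z₁) = (11000 − 4700)/2.549 = 2471.33.
Precision τ = 1/σ² = 1/2471² = 1.64e-07.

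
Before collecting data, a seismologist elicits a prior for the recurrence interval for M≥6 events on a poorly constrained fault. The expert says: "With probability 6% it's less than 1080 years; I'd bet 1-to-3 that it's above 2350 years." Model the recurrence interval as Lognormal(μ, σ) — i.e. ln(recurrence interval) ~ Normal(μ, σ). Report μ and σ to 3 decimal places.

If T ~ Lognormal(μ,σ) then ln T ~ Normal(μ,σ), so the p-quantile of ln T is μ + z_p·σ.
ln(1080) = 6.985 and ln(2350) = 7.762; z_{0.06} = -1.555, z_{0.75} = 0.6745.
σ = (7.762 − 6.985)/(0.6745 − (-1.555)) = 0.349.
μ = 6.985 − (-1.555)·0.349 = 7.527.

μ ≈ 7.527, σ ≈ 0.349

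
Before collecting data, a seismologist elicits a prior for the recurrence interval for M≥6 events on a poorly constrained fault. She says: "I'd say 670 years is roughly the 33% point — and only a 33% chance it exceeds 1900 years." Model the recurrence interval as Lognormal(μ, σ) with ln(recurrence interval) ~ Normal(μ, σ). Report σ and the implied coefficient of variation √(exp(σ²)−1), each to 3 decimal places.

If T ~ Lognormal(μ,σ) then ln T ~ Normal(μ,σ), so the p-quantile of ln T is μ + z_p·σ.
ln(670) = 6.507 and ln(1900) = 7.55; z_{0.33} = -0.4399, z_{0.67} = 0.4399.
σ = (7.55 − 6.507)/(0.4399 − (-0.4399)) = 1.185.
μ = 6.507 − (-0.4399)·1.185 = 7.028.
CV = √(exp(σ²)−1) = √(exp(1.4035)−1) = 1.752.

σ ≈ 1.185, CV ≈ 1.752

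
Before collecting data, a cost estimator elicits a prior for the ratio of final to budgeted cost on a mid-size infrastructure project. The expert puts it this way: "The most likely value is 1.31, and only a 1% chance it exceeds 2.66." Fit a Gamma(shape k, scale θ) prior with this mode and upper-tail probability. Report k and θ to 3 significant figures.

Gamma(k,θ) with k>1 has mode (k−1)θ, so θ = 1.31/(k−1).
Need P(X < 2.66) = 0.99 with θ tied to k this way. Start at k = 2, θ = 1.31: P(X<2.66) ≈ 0.602.
Too low — raise k to concentrate. Iterating converges to k ≈ 10.8.
Then θ = 1.31/(10.8−1) ≈ 0.134.

k ≈ 10.8, θ ≈ 0.134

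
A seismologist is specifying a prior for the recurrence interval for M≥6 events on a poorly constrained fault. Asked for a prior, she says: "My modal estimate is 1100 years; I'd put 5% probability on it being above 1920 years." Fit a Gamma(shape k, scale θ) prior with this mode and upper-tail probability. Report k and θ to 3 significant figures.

Gamma(k,θ) with k>1 has mode (k−1)θ, so θ = 1100/(k−1).
Need P(X < 1920) = 0.95 with θ tied to k this way. Start at k = 2, θ = 1100: P(X<1920) ≈ 0.521.
Too low — raise k to concentrate. Iterating converges to k ≈ 9.99.
Then θ = 1100/(9.99−1) ≈ 122.

k ≈ 9.99, θ ≈ 122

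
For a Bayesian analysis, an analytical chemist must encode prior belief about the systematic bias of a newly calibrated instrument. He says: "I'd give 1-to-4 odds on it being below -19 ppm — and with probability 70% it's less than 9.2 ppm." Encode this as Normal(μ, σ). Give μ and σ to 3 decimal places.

The p-quantile of Normal(μ,σ) is μ + z_p·σ, with z_{0.2} = -0.8416 and z_{0.7} = 0.5244.
Eliminate σ: μ = (z₂·x₁ − z₁·x₂)/(z₂ − z₁) = (0.5244·-19 − (-0.8416)·9.2)/1.366 = -1.626.
Then σ = (x₂ − x₁)/(z₂ − z₁) = (9.2 − -19)/1.366 = 20.644.

μ = -1.626, σ = 20.644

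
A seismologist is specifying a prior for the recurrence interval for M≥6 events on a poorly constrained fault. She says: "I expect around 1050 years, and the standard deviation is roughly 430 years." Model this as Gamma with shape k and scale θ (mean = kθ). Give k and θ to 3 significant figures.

For Gamma(k, scale θ): mean = kθ, variance = kθ², so CV = 1/√k.
CV = SD/mean = 430/1050 = 0.4095, hence k = 1/CV² = 5.96.
Then θ = mean/k = 1050/5.96 = 176.

k ≈ 5.96, θ ≈ 176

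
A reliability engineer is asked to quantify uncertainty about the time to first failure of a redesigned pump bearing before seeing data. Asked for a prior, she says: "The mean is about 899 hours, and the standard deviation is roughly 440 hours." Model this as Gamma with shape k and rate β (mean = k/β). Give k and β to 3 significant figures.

For Gamma(k, rate β): mean = k/β, variance = k/β², so CV = 1/√k.
CV = SD/mean = 440/899 = 0.4894, hence k = 1/CV² = 4.17.
Then β = k/mean = 4.17/899 = 0.00464.

k ≈ 4.17, β ≈ 0.00464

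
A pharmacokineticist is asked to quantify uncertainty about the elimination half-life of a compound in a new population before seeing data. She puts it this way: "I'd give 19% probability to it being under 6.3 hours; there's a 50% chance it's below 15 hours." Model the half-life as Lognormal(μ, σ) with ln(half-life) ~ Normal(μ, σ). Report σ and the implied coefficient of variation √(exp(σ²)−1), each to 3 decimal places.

σ ≈ 0.988, CV ≈ 1.286

If T ~ Lognormal(μ,σ) then ln T ~ Normal(μ,σ), so the p-quantile of ln T is μ + z_p·σ.
ln(6.3) = 1.841 and ln(15) = 2.708; z_{0.19} = -0.8779, z_{0.5} = 0.
σ = (2.708 − 1.841)/(0 − (-0.8779)) = 0.988.
μ = 1.841 − (-0.8779)·0.988 = 2.708.
CV = √(exp(σ²)−1) = √(exp(0.9765)−1) = 1.286.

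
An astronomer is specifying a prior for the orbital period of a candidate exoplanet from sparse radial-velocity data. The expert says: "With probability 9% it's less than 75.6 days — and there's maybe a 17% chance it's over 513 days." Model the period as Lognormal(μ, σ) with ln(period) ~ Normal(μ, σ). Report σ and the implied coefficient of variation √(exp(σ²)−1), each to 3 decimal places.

If T ~ Lognormal(μ,σ) then ln T ~ Normal(μ,σ), so the p-quantile of ln T is μ + z_p·σ.
ln(75.6) = 4.325 and ln(513) = 6.24; z_{0.09} = -1.341, z_{0.83} = 0.9542.
σ = (6.24 − 4.325)/(0.9542 − (-1.341)) = 0.834.
μ = 4.325 − (-1.341)·0.834 = 5.444.
CV = √(exp(σ²)−1) = √(exp(0.6962)−1) = 1.003.

σ ≈ 0.834, CV ≈ 1.003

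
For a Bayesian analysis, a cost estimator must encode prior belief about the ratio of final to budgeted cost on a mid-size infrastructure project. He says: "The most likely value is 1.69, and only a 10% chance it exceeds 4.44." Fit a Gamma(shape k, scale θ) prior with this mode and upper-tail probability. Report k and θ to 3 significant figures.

k ≈ 3.05, θ ≈ 0.822

Gamma(k,θ) with k>1 has mode (k−1)θ, so θ = 1.69/(k−1).
Need P(X < 4.44) = 0.9 with θ tied to k this way. Start at k = 2, θ = 1.69: P(X<4.44) ≈ 0.738.
Too low — raise k to concentrate. Iterating converges to k ≈ 3.05.
Then θ = 1.69/(3.05−1) ≈ 0.822.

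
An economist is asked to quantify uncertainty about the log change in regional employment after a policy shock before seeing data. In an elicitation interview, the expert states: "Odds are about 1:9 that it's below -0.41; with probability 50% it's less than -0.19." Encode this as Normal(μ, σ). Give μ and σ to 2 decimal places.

The p-quantile of Normal(μ,σ) is μ + z_p·σ, with z_{0.1} = -1.282 and z_{0.5} = 0.
Eliminate σ: μ = (z₂·x₁ − z₁·x₂)/(z₂ − z₁) = (0·-0.41 − (-1.282)·-0.19)/1.282 = -0.19.
Then σ = (x₂ − x₁)/(z₂ − z₁) = (-0.19 − -0.41)/1.282 = 0.17.

μ = -0.19, σ = 0.17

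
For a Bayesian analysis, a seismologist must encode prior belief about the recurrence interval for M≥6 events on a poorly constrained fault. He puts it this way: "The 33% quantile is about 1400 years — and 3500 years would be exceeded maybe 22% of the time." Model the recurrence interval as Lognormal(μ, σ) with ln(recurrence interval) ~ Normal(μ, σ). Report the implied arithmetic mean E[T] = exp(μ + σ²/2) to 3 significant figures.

E[T] ≈ 2600 years

If T ~ Lognormal(μ,σ) then ln T ~ Normal(μ,σ), so the p-quantile of ln T is μ + z_p·σ.
ln(1400) = 7.244 and ln(3500) = 8.161; z_{0.33} = -0.4399, z_{0.78} = 0.7722.
σ = (8.161 − 7.244)/(0.7722 − (-0.4399)) = 0.756.
μ = 7.244 − (-0.4399)·0.756 = 7.577.
E[T] = exp(μ + σ²/2) = exp(7.577 + 0.2857) = 2600 years.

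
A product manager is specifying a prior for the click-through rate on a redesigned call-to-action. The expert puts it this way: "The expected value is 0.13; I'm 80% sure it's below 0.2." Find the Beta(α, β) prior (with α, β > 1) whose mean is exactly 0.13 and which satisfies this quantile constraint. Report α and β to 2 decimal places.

α ≈ 1.62, β ≈ 10.82

With mean 0.13 fixed, write α = 0.13s, β = 0.87s where s = α+β.
Need P(θ < 0.2) = 0.8 under Beta(0.13s, 0.87s). Normal approximation: (q−m)/√(m(1−m)/s) ≈ z_{0.8} = 0.842, so s ≈ 0.13·0.87·(0.842)²/(0.2−0.13)² = 16.3.
At s = 16.3: P(θ<0.2) ≈ 0.819. Adjusting to match 0.8 gives s ≈ 12.44.
So α = 0.13·12.44 ≈ 1.62, β = 0.87·12.44 ≈ 10.82.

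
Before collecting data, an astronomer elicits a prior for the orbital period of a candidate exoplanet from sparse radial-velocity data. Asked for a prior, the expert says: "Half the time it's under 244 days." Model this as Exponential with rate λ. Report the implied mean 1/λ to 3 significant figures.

mean ≈ 352 days

Exponential median = ln 2 / λ, so λ = ln 2 / 244.0 = 0.00284.
Mean = 1/λ = 352 days.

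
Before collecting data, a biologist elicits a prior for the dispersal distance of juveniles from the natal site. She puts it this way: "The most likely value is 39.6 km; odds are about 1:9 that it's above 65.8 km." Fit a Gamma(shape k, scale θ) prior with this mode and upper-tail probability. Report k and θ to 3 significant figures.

Gamma(k,θ) with k>1 has mode (k−1)θ, so θ = 39.6/(k−1).
Need P(X < 65.8) = 0.9 with θ tied to k this way. Start at k = 2, θ = 39.6: P(X<65.8) ≈ 0.495.
Too low — raise k to concentrate. Iterating converges to k ≈ 8.32.
Then θ = 39.6/(8.32−1) ≈ 5.41.

k ≈ 8.32, θ ≈ 5.41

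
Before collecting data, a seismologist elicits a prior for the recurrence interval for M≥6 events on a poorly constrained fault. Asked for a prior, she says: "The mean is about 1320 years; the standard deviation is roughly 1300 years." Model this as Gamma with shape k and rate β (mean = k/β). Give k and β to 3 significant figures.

For Gamma(k, rate β): mean = k/β, variance = k/β², so CV = 1/√k.
CV = SD/mean = 1300/1320 = 0.9848, hence k = 1/CV² = 1.03.
Then β = k/mean = 1.03/1320 = 0.000781.

k ≈ 1.03, β ≈ 0.000781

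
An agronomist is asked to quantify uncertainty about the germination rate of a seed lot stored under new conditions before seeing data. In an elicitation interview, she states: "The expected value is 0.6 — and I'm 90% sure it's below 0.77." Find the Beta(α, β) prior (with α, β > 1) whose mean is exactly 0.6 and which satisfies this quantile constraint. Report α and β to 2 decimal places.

α ≈ 7.59, β ≈ 5.06

With mean 0.6 fixed, write α = 0.6s, β = 0.4s where s = α+β.
Need P(θ < 0.77) = 0.9 under Beta(0.6s, 0.4s). Normal approximation: (q−m)/√(m(1−m)/s) ≈ z_{0.9} = 1.28, so s ≈ 0.6·0.4·(1.28)²/(0.77−0.6)² = 13.6.
At s = 13.6: P(θ<0.77) ≈ 0.909. Adjusting to match 0.9 gives s ≈ 12.64.
So α = 0.6·12.64 ≈ 7.59, β = 0.4·12.64 ≈ 5.06.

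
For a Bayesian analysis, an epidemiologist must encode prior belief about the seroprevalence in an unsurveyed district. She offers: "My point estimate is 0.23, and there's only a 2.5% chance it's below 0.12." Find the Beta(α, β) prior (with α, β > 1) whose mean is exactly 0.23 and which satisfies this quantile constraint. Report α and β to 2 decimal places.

α ≈ 10.20, β ≈ 34.14

With mean 0.23 fixed, write α = 0.23s, β = 0.77s where s = α+β.
Need P(θ < 0.12) = 0.025 under Beta(0.23s, 0.77s). Normal approximation: (q−m)/√(m(1−m)/s) ≈ z_{0.025} = -1.96, so s ≈ 0.23·0.77·(-1.96)²/(0.12−0.23)² = 56.2.
At s = 56.2: P(θ<0.12) ≈ 0.013. Adjusting to match 0.025 gives s ≈ 44.34.
So α = 0.23·44.34 ≈ 10.20, β = 0.77·44.34 ≈ 34.14.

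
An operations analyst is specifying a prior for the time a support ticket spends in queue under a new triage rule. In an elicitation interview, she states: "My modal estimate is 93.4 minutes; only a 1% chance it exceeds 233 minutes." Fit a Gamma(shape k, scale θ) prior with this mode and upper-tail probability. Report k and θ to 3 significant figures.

k ≈ 6.62, θ ≈ 16.6

Gamma(k,θ) with k>1 has mode (k−1)θ, so θ = 93.4/(k−1).
Need P(X < 233) = 0.99 with θ tied to k this way. Start at k = 2, θ = 93.4: P(X<233) ≈ 0.712.
Too low — raise k to concentrate. Iterating converges to k ≈ 6.62.
Then θ = 93.4/(6.62−1) ≈ 16.6.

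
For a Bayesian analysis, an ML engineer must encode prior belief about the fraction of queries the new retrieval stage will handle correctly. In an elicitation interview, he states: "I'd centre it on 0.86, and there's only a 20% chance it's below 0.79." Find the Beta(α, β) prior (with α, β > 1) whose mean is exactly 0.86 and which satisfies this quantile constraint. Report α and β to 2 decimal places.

With mean 0.86 fixed, write α = 0.86s, β = 0.14s where s = α+β.
Need P(θ < 0.79) = 0.2 under Beta(0.86s, 0.14s). Normal approximation: (q−m)/√(m(1−m)/s) ≈ z_{0.2} = -0.842, so s ≈ 0.86·0.14·(-0.842)²/(0.79−0.86)² = 17.4.
At s = 17.4: P(θ<0.79) ≈ 0.183. Adjusting to match 0.2 gives s ≈ 13.84.
So α = 0.86·13.84 ≈ 11.90, β = 0.14·13.84 ≈ 1.94.

α ≈ 11.90, β ≈ 1.94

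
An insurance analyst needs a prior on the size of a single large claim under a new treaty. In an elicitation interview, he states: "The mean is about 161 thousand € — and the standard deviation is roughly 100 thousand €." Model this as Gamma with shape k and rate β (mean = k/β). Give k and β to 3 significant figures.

k ≈ 2.59, β ≈ 0.0161

For Gamma(k, rate β): mean = k/β, variance = k/β², so CV = 1/√k.
CV = SD/mean = 100/161 = 0.6211, hence k = 1/CV² = 2.59.
Then β = k/mean = 2.59/161 = 0.0161.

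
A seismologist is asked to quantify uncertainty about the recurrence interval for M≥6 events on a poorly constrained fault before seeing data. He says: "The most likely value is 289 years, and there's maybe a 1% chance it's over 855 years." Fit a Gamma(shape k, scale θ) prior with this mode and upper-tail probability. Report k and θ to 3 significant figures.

Gamma(k,θ) with k>1 has mode (k−1)θ, so θ = 289/(k−1).
Need P(X < 855) = 0.99 with θ tied to k this way. Start at k = 2, θ = 289: P(X<855) ≈ 0.795.
Too low — raise k to concentrate. Iterating converges to k ≈ 4.84.
Then θ = 289/(4.84−1) ≈ 75.3.

k ≈ 4.84, θ ≈ 75.3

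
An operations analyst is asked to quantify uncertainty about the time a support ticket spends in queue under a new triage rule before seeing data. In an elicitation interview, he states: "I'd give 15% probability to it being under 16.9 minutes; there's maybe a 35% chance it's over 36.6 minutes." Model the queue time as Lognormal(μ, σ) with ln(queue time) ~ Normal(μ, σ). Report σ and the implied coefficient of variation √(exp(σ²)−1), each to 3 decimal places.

σ ≈ 0.544, CV ≈ 0.586

If T ~ Lognormal(μ,σ) then ln T ~ Normal(μ,σ), so the p-quantile of ln T is μ + z_p·σ.
ln(16.9) = 2.827 and ln(36.6) = 3.6; z_{0.15} = -1.036, z_{0.65} = 0.3853.
σ = (3.6 − 2.827)/(0.3853 − (-1.036)) = 0.544.
μ = 2.827 − (-1.036)·0.544 = 3.391.
CV = √(exp(σ²)−1) = √(exp(0.2954)−1) = 0.586.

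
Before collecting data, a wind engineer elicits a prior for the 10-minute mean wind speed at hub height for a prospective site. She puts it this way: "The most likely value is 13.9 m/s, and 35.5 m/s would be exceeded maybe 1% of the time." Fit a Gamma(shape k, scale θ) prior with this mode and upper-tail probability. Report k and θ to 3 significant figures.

Gamma(k,θ) with k>1 has mode (k−1)θ, so θ = 13.9/(k−1).
Need P(X < 35.5) = 0.99 with θ tied to k this way. Start at k = 2, θ = 13.9: P(X<35.5) ≈ 0.724.
Too low — raise k to concentrate. Iterating converges to k ≈ 6.31.
Then θ = 13.9/(6.31−1) ≈ 2.62.

k ≈ 6.31, θ ≈ 2.62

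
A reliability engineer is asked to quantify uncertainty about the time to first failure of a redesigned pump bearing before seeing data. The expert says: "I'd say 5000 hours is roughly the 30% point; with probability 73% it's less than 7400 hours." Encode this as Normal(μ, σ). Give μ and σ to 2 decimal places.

μ = 6106.71, σ = 2110.42

The p-quantile of Normal(μ,σ) is μ + z_p·σ, with z_{0.3} = -0.5244 and z_{0.73} = 0.6128.
Eliminate σ: μ = (z₂·x₁ − z₁·x₂)/(z₂ − z₁) = (0.6128·5000 − (-0.5244)·7400)/1.137 = 6106.71.
Then σ = (x₂ − x₁)/(z₂ − z₁) = (7400 − 5000)/1.137 = 2110.42.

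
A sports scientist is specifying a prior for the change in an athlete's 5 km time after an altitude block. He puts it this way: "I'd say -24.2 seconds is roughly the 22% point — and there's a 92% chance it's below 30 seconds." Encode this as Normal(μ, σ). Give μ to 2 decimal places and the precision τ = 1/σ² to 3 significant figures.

For Normal(μ,σ), the p-quantile is μ + z_p·σ. Here z_{0.22} = -0.7722, z_{0.92} = 1.405.
So -24.2 = μ − 0.7722σ and 30 = μ + 1.405σ.
Subtracting: σ = (30 − -24.2)/(1.405 − (-0.7722)) = 24.89.
Then μ = -24.2 − (-0.7722)·24.89 = -4.98.
Precision τ = 1/σ² = 1/24.89² = 0.00161.

μ = -4.98, τ = 0.00161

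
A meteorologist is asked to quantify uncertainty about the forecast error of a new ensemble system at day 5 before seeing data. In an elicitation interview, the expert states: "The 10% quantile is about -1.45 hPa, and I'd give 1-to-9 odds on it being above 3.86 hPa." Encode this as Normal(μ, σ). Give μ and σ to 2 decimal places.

μ = 1.20, σ = 2.07

For Normal(μ,σ), the p-quantile is μ + z_p·σ. Here z_{0.1} = -1.282, z_{0.9} = 1.282.
So -1.45 = μ − 1.282σ and 3.86 = μ + 1.282σ.
Subtracting: σ = (3.86 − -1.45)/(1.282 − (-1.282)) = 2.07.
Then μ = -1.45 − (-1.282)·2.07 = 1.20.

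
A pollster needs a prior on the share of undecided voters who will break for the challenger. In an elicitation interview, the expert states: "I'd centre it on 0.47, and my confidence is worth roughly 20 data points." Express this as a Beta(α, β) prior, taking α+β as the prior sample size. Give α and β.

α = 9.4, β = 10.6

Under the effective-sample-size interpretation, Beta(α, β) has prior mean α/(α+β) and prior sample size α+β.
So α+β = 20 and α/(α+β) = 0.47, giving α = 0.47·20 = 9.4 and β = 20 − 9.4 = 10.6.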